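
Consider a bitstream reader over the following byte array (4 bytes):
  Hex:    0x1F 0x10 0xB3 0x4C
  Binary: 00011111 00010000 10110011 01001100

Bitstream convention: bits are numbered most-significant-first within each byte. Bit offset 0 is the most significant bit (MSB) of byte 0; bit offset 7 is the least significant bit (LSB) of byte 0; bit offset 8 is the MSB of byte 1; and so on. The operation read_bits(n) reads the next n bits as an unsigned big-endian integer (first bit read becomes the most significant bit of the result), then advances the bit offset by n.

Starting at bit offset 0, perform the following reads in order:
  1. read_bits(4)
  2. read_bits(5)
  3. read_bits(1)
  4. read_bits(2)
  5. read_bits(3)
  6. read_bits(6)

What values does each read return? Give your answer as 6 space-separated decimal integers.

Read 1: bits[0:4] width=4 -> value=1 (bin 0001); offset now 4 = byte 0 bit 4; 28 bits remain
Read 2: bits[4:9] width=5 -> value=30 (bin 11110); offset now 9 = byte 1 bit 1; 23 bits remain
Read 3: bits[9:10] width=1 -> value=0 (bin 0); offset now 10 = byte 1 bit 2; 22 bits remain
Read 4: bits[10:12] width=2 -> value=1 (bin 01); offset now 12 = byte 1 bit 4; 20 bits remain
Read 5: bits[12:15] width=3 -> value=0 (bin 000); offset now 15 = byte 1 bit 7; 17 bits remain
Read 6: bits[15:21] width=6 -> value=22 (bin 010110); offset now 21 = byte 2 bit 5; 11 bits remain

Answer: 1 30 0 1 0 22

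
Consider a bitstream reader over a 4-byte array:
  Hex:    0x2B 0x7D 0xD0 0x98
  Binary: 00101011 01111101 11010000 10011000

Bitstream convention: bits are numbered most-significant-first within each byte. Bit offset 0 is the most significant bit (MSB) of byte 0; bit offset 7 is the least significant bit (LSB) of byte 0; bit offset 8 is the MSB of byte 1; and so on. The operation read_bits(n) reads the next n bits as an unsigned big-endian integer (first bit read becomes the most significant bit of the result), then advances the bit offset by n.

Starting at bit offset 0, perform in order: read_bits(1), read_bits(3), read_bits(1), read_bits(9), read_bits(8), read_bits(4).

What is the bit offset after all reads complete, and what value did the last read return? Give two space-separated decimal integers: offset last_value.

Answer: 26 2

Derivation:
Read 1: bits[0:1] width=1 -> value=0 (bin 0); offset now 1 = byte 0 bit 1; 31 bits remain
Read 2: bits[1:4] width=3 -> value=2 (bin 010); offset now 4 = byte 0 bit 4; 28 bits remain
Read 3: bits[4:5] width=1 -> value=1 (bin 1); offset now 5 = byte 0 bit 5; 27 bits remain
Read 4: bits[5:14] width=9 -> value=223 (bin 011011111); offset now 14 = byte 1 bit 6; 18 bits remain
Read 5: bits[14:22] width=8 -> value=116 (bin 01110100); offset now 22 = byte 2 bit 6; 10 bits remain
Read 6: bits[22:26] width=4 -> value=2 (bin 0010); offset now 26 = byte 3 bit 2; 6 bits remain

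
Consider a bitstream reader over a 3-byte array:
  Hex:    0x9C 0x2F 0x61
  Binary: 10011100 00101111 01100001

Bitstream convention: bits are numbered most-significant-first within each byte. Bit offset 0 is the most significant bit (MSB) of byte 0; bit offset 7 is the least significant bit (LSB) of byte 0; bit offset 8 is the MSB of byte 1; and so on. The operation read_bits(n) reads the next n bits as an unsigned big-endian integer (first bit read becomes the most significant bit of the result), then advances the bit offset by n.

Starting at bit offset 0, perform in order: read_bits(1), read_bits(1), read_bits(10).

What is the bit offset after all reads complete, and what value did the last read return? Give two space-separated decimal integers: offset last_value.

Read 1: bits[0:1] width=1 -> value=1 (bin 1); offset now 1 = byte 0 bit 1; 23 bits remain
Read 2: bits[1:2] width=1 -> value=0 (bin 0); offset now 2 = byte 0 bit 2; 22 bits remain
Read 3: bits[2:12] width=10 -> value=450 (bin 0111000010); offset now 12 = byte 1 bit 4; 12 bits remain

Answer: 12 450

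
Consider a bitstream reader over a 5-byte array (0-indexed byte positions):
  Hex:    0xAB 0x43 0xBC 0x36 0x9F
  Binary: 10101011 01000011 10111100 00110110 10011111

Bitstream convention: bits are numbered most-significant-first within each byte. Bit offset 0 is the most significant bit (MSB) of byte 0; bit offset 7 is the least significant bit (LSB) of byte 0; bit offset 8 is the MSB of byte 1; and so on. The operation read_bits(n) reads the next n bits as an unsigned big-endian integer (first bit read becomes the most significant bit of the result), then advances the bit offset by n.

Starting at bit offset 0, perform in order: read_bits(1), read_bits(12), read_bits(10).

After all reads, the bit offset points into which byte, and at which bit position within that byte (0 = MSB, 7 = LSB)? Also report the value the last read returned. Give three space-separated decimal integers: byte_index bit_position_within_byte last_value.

Answer: 2 7 478

Derivation:
Read 1: bits[0:1] width=1 -> value=1 (bin 1); offset now 1 = byte 0 bit 1; 39 bits remain
Read 2: bits[1:13] width=12 -> value=1384 (bin 010101101000); offset now 13 = byte 1 bit 5; 27 bits remain
Read 3: bits[13:23] width=10 -> value=478 (bin 0111011110); offset now 23 = byte 2 bit 7; 17 bits remain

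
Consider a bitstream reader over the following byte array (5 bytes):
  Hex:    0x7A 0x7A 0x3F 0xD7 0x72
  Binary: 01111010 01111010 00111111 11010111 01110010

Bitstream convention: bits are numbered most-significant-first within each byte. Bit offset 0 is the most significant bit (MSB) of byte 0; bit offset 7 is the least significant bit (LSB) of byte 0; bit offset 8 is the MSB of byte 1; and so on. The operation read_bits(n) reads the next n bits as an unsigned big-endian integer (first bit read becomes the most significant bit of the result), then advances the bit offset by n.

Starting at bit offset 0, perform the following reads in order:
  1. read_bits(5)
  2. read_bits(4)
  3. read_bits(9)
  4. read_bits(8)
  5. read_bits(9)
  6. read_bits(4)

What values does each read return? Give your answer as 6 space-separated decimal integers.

Read 1: bits[0:5] width=5 -> value=15 (bin 01111); offset now 5 = byte 0 bit 5; 35 bits remain
Read 2: bits[5:9] width=4 -> value=4 (bin 0100); offset now 9 = byte 1 bit 1; 31 bits remain
Read 3: bits[9:18] width=9 -> value=488 (bin 111101000); offset now 18 = byte 2 bit 2; 22 bits remain
Read 4: bits[18:26] width=8 -> value=255 (bin 11111111); offset now 26 = byte 3 bit 2; 14 bits remain
Read 5: bits[26:35] width=9 -> value=187 (bin 010111011); offset now 35 = byte 4 bit 3; 5 bits remain
Read 6: bits[35:39] width=4 -> value=9 (bin 1001); offset now 39 = byte 4 bit 7; 1 bits remain

Answer: 15 4 488 255 187 9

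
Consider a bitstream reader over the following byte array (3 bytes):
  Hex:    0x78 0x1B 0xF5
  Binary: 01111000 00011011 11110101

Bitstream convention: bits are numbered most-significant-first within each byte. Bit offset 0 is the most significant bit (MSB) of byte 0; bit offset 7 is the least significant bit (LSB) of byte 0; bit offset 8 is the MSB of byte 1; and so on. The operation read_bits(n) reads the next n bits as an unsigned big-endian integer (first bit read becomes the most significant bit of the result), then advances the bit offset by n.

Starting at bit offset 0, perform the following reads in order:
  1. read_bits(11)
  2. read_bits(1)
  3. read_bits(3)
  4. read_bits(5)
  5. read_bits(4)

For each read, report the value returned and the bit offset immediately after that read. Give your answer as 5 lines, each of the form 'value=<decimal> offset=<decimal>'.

Answer: value=960 offset=11
value=1 offset=12
value=5 offset=15
value=31 offset=20
value=5 offset=24

Derivation:
Read 1: bits[0:11] width=11 -> value=960 (bin 01111000000); offset now 11 = byte 1 bit 3; 13 bits remain
Read 2: bits[11:12] width=1 -> value=1 (bin 1); offset now 12 = byte 1 bit 4; 12 bits remain
Read 3: bits[12:15] width=3 -> value=5 (bin 101); offset now 15 = byte 1 bit 7; 9 bits remain
Read 4: bits[15:20] width=5 -> value=31 (bin 11111); offset now 20 = byte 2 bit 4; 4 bits remain
Read 5: bits[20:24] width=4 -> value=5 (bin 0101); offset now 24 = byte 3 bit 0; 0 bits remain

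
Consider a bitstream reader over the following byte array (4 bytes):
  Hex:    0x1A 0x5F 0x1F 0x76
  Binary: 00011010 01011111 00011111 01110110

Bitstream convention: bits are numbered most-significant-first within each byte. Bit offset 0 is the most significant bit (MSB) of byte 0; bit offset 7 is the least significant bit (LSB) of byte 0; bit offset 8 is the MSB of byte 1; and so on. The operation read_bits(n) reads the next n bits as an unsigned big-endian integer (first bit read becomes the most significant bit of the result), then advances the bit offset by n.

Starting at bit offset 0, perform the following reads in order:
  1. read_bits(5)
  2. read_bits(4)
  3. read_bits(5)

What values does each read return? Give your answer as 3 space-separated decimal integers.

Answer: 3 4 23

Derivation:
Read 1: bits[0:5] width=5 -> value=3 (bin 00011); offset now 5 = byte 0 bit 5; 27 bits remain
Read 2: bits[5:9] width=4 -> value=4 (bin 0100); offset now 9 = byte 1 bit 1; 23 bits remain
Read 3: bits[9:14] width=5 -> value=23 (bin 10111); offset now 14 = byte 1 bit 6; 18 bits remain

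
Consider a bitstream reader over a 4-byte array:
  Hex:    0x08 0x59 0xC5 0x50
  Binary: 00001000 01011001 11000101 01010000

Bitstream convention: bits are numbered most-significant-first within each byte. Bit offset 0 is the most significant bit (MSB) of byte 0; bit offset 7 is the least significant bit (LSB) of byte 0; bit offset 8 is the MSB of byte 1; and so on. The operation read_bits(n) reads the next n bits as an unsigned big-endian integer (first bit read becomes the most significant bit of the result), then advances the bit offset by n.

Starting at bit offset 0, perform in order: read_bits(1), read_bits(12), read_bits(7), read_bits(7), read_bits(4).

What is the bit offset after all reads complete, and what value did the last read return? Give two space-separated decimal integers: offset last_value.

Read 1: bits[0:1] width=1 -> value=0 (bin 0); offset now 1 = byte 0 bit 1; 31 bits remain
Read 2: bits[1:13] width=12 -> value=267 (bin 000100001011); offset now 13 = byte 1 bit 5; 19 bits remain
Read 3: bits[13:20] width=7 -> value=28 (bin 0011100); offset now 20 = byte 2 bit 4; 12 bits remain
Read 4: bits[20:27] width=7 -> value=42 (bin 0101010); offset now 27 = byte 3 bit 3; 5 bits remain
Read 5: bits[27:31] width=4 -> value=8 (bin 1000); offset now 31 = byte 3 bit 7; 1 bits remain

Answer: 31 8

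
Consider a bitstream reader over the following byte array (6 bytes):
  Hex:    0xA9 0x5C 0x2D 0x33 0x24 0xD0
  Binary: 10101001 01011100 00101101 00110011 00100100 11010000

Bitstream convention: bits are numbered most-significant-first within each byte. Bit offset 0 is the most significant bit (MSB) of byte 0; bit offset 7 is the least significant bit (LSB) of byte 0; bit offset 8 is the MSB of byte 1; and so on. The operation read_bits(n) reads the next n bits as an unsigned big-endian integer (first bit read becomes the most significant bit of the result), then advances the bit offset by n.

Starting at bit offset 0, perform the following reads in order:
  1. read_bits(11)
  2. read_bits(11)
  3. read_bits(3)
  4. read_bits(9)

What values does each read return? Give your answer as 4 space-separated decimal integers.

Answer: 1354 1803 2 204

Derivation:
Read 1: bits[0:11] width=11 -> value=1354 (bin 10101001010); offset now 11 = byte 1 bit 3; 37 bits remain
Read 2: bits[11:22] width=11 -> value=1803 (bin 11100001011); offset now 22 = byte 2 bit 6; 26 bits remain
Read 3: bits[22:25] width=3 -> value=2 (bin 010); offset now 25 = byte 3 bit 1; 23 bits remain
Read 4: bits[25:34] width=9 -> value=204 (bin 011001100); offset now 34 = byte 4 bit 2; 14 bits remain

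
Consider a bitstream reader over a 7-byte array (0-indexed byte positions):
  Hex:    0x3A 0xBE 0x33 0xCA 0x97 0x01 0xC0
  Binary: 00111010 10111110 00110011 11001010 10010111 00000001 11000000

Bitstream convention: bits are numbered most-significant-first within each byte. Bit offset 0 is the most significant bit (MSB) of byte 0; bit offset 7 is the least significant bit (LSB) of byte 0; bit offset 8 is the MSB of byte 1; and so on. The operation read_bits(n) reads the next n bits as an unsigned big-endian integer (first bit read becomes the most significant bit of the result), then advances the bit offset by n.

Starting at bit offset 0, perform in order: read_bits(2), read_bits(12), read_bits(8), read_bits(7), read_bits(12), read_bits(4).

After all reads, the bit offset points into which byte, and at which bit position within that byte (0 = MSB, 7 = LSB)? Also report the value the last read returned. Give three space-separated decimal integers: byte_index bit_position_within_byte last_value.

Answer: 5 5 0

Derivation:
Read 1: bits[0:2] width=2 -> value=0 (bin 00); offset now 2 = byte 0 bit 2; 54 bits remain
Read 2: bits[2:14] width=12 -> value=3759 (bin 111010101111); offset now 14 = byte 1 bit 6; 42 bits remain
Read 3: bits[14:22] width=8 -> value=140 (bin 10001100); offset now 22 = byte 2 bit 6; 34 bits remain
Read 4: bits[22:29] width=7 -> value=121 (bin 1111001); offset now 29 = byte 3 bit 5; 27 bits remain
Read 5: bits[29:41] width=12 -> value=1326 (bin 010100101110); offset now 41 = byte 5 bit 1; 15 bits remain
Read 6: bits[41:45] width=4 -> value=0 (bin 0000); offset now 45 = byte 5 bit 5; 11 bits remain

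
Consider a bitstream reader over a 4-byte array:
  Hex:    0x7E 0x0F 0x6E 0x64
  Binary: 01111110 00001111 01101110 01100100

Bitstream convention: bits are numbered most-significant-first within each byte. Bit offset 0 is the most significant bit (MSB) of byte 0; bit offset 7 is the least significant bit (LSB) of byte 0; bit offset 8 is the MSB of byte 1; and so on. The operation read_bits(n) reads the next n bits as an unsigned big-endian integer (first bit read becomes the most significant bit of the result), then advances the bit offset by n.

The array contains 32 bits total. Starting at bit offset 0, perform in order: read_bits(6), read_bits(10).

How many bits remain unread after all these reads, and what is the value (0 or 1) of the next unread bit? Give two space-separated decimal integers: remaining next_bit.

Read 1: bits[0:6] width=6 -> value=31 (bin 011111); offset now 6 = byte 0 bit 6; 26 bits remain
Read 2: bits[6:16] width=10 -> value=527 (bin 1000001111); offset now 16 = byte 2 bit 0; 16 bits remain

Answer: 16 0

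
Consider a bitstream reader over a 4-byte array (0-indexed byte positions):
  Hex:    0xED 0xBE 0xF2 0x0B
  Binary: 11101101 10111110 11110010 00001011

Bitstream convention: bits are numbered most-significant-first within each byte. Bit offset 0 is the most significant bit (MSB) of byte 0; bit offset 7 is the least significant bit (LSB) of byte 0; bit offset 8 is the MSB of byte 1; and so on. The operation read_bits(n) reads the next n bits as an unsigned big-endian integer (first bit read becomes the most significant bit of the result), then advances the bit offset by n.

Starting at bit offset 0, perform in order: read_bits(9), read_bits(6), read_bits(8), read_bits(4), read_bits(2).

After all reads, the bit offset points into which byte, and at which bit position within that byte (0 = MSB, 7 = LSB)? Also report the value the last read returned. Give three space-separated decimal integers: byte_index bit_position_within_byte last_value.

Answer: 3 5 1

Derivation:
Read 1: bits[0:9] width=9 -> value=475 (bin 111011011); offset now 9 = byte 1 bit 1; 23 bits remain
Read 2: bits[9:15] width=6 -> value=31 (bin 011111); offset now 15 = byte 1 bit 7; 17 bits remain
Read 3: bits[15:23] width=8 -> value=121 (bin 01111001); offset now 23 = byte 2 bit 7; 9 bits remain
Read 4: bits[23:27] width=4 -> value=0 (bin 0000); offset now 27 = byte 3 bit 3; 5 bits remain
Read 5: bits[27:29] width=2 -> value=1 (bin 01); offset now 29 = byte 3 bit 5; 3 bits remain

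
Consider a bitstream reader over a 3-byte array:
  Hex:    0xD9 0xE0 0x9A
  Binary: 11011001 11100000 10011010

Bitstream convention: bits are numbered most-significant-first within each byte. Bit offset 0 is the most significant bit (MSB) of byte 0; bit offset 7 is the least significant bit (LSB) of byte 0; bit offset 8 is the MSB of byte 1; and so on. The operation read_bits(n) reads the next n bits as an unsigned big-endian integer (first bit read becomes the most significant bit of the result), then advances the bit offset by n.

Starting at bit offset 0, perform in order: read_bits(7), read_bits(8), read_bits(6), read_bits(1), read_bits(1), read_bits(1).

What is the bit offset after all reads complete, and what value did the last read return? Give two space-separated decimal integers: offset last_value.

Answer: 24 0

Derivation:
Read 1: bits[0:7] width=7 -> value=108 (bin 1101100); offset now 7 = byte 0 bit 7; 17 bits remain
Read 2: bits[7:15] width=8 -> value=240 (bin 11110000); offset now 15 = byte 1 bit 7; 9 bits remain
Read 3: bits[15:21] width=6 -> value=19 (bin 010011); offset now 21 = byte 2 bit 5; 3 bits remain
Read 4: bits[21:22] width=1 -> value=0 (bin 0); offset now 22 = byte 2 bit 6; 2 bits remain
Read 5: bits[22:23] width=1 -> value=1 (bin 1); offset now 23 = byte 2 bit 7; 1 bits remain
Read 6: bits[23:24] width=1 -> value=0 (bin 0); offset now 24 = byte 3 bit 0; 0 bits remain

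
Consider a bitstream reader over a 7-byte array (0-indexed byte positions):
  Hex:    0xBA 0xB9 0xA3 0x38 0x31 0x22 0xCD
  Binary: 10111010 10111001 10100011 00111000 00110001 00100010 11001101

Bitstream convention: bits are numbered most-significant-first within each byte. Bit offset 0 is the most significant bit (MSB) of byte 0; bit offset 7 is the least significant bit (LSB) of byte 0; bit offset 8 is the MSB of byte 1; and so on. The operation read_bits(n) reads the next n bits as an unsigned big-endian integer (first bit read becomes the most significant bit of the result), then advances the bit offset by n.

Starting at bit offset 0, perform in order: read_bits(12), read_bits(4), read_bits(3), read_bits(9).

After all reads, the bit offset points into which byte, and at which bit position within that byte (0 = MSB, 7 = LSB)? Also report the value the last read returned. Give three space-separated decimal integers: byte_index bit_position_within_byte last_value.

Read 1: bits[0:12] width=12 -> value=2987 (bin 101110101011); offset now 12 = byte 1 bit 4; 44 bits remain
Read 2: bits[12:16] width=4 -> value=9 (bin 1001); offset now 16 = byte 2 bit 0; 40 bits remain
Read 3: bits[16:19] width=3 -> value=5 (bin 101); offset now 19 = byte 2 bit 3; 37 bits remain
Read 4: bits[19:28] width=9 -> value=51 (bin 000110011); offset now 28 = byte 3 bit 4; 28 bits remain

Answer: 3 4 51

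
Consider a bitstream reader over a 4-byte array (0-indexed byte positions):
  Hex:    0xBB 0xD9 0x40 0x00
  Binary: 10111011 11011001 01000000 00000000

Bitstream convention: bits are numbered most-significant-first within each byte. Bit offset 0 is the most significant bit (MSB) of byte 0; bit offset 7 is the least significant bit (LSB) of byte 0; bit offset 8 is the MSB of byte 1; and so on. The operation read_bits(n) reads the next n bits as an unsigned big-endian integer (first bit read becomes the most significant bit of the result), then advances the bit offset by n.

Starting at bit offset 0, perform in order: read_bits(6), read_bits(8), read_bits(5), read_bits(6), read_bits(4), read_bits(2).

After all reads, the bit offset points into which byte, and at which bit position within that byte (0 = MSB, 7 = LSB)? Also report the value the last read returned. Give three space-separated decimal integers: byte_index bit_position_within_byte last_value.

Answer: 3 7 0

Derivation:
Read 1: bits[0:6] width=6 -> value=46 (bin 101110); offset now 6 = byte 0 bit 6; 26 bits remain
Read 2: bits[6:14] width=8 -> value=246 (bin 11110110); offset now 14 = byte 1 bit 6; 18 bits remain
Read 3: bits[14:19] width=5 -> value=10 (bin 01010); offset now 19 = byte 2 bit 3; 13 bits remain
Read 4: bits[19:25] width=6 -> value=0 (bin 000000); offset now 25 = byte 3 bit 1; 7 bits remain
Read 5: bits[25:29] width=4 -> value=0 (bin 0000); offset now 29 = byte 3 bit 5; 3 bits remain
Read 6: bits[29:31] width=2 -> value=0 (bin 00); offset now 31 = byte 3 bit 7; 1 bits remain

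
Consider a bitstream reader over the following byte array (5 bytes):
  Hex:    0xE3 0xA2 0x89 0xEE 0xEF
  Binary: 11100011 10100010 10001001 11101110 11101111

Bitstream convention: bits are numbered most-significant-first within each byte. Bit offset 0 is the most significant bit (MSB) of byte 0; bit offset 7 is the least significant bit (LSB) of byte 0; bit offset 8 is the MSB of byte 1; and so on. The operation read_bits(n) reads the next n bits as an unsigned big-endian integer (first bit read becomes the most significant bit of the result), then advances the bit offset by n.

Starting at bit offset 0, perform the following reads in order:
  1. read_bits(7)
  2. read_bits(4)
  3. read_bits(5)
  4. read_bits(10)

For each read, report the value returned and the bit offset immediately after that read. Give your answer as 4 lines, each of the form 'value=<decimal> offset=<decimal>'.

Answer: value=113 offset=7
value=13 offset=11
value=2 offset=16
value=551 offset=26

Derivation:
Read 1: bits[0:7] width=7 -> value=113 (bin 1110001); offset now 7 = byte 0 bit 7; 33 bits remain
Read 2: bits[7:11] width=4 -> value=13 (bin 1101); offset now 11 = byte 1 bit 3; 29 bits remain
Read 3: bits[11:16] width=5 -> value=2 (bin 00010); offset now 16 = byte 2 bit 0; 24 bits remain
Read 4: bits[16:26] width=10 -> value=551 (bin 1000100111); offset now 26 = byte 3 bit 2; 14 bits remain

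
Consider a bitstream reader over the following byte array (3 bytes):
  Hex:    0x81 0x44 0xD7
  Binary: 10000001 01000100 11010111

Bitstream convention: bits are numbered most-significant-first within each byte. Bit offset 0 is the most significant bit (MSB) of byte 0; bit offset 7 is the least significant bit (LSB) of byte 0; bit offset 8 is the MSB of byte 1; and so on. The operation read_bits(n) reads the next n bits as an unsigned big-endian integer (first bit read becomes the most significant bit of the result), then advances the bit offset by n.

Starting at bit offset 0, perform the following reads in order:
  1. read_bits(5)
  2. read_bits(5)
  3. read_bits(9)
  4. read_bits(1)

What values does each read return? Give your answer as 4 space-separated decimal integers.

Answer: 16 5 38 1

Derivation:
Read 1: bits[0:5] width=5 -> value=16 (bin 10000); offset now 5 = byte 0 bit 5; 19 bits remain
Read 2: bits[5:10] width=5 -> value=5 (bin 00101); offset now 10 = byte 1 bit 2; 14 bits remain
Read 3: bits[10:19] width=9 -> value=38 (bin 000100110); offset now 19 = byte 2 bit 3; 5 bits remain
Read 4: bits[19:20] width=1 -> value=1 (bin 1); offset now 20 = byte 2 bit 4; 4 bits remain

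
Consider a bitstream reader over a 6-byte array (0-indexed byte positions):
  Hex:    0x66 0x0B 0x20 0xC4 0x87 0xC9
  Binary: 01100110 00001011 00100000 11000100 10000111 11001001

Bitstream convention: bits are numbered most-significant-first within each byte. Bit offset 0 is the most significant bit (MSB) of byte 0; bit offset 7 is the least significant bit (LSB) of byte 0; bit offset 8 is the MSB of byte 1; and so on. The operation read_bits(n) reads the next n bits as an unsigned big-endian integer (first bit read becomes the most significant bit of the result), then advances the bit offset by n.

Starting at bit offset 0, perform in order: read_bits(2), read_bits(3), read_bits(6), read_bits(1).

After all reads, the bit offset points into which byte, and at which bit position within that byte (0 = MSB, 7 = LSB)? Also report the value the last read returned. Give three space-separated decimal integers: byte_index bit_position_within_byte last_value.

Read 1: bits[0:2] width=2 -> value=1 (bin 01); offset now 2 = byte 0 bit 2; 46 bits remain
Read 2: bits[2:5] width=3 -> value=4 (bin 100); offset now 5 = byte 0 bit 5; 43 bits remain
Read 3: bits[5:11] width=6 -> value=48 (bin 110000); offset now 11 = byte 1 bit 3; 37 bits remain
Read 4: bits[11:12] width=1 -> value=0 (bin 0); offset now 12 = byte 1 bit 4; 36 bits remain

Answer: 1 4 0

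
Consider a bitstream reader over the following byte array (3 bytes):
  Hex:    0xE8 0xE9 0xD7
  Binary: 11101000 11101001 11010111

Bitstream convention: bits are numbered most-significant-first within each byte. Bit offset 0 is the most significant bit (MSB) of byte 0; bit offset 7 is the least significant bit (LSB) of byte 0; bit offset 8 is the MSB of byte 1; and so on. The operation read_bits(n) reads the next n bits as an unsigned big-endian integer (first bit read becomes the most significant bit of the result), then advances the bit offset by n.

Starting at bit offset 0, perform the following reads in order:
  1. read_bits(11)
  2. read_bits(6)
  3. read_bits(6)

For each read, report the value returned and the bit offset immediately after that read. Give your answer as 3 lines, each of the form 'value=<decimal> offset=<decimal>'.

Read 1: bits[0:11] width=11 -> value=1863 (bin 11101000111); offset now 11 = byte 1 bit 3; 13 bits remain
Read 2: bits[11:17] width=6 -> value=19 (bin 010011); offset now 17 = byte 2 bit 1; 7 bits remain
Read 3: bits[17:23] width=6 -> value=43 (bin 101011); offset now 23 = byte 2 bit 7; 1 bits remain

Answer: value=1863 offset=11
value=19 offset=17
value=43 offset=23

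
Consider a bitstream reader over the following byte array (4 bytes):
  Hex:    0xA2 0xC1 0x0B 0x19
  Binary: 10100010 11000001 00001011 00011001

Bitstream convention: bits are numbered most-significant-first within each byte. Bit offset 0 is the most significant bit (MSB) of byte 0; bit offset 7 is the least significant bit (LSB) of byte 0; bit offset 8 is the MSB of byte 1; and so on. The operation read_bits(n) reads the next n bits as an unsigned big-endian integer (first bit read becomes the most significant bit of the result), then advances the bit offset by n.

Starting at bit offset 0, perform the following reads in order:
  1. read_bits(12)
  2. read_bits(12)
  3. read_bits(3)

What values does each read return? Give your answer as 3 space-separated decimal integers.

Read 1: bits[0:12] width=12 -> value=2604 (bin 101000101100); offset now 12 = byte 1 bit 4; 20 bits remain
Read 2: bits[12:24] width=12 -> value=267 (bin 000100001011); offset now 24 = byte 3 bit 0; 8 bits remain
Read 3: bits[24:27] width=3 -> value=0 (bin 000); offset now 27 = byte 3 bit 3; 5 bits remain

Answer: 2604 267 0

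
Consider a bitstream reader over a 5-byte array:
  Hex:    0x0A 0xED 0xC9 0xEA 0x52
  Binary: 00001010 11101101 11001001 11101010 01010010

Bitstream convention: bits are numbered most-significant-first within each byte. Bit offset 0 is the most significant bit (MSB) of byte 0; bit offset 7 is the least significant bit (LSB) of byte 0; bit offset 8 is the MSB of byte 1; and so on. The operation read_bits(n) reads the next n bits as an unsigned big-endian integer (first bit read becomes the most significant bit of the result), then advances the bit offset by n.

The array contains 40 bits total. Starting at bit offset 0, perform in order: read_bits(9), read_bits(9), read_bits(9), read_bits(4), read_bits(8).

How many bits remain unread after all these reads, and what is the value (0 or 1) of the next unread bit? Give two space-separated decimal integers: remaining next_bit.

Read 1: bits[0:9] width=9 -> value=21 (bin 000010101); offset now 9 = byte 1 bit 1; 31 bits remain
Read 2: bits[9:18] width=9 -> value=439 (bin 110110111); offset now 18 = byte 2 bit 2; 22 bits remain
Read 3: bits[18:27] width=9 -> value=79 (bin 001001111); offset now 27 = byte 3 bit 3; 13 bits remain
Read 4: bits[27:31] width=4 -> value=5 (bin 0101); offset now 31 = byte 3 bit 7; 9 bits remain
Read 5: bits[31:39] width=8 -> value=41 (bin 00101001); offset now 39 = byte 4 bit 7; 1 bits remain

Answer: 1 0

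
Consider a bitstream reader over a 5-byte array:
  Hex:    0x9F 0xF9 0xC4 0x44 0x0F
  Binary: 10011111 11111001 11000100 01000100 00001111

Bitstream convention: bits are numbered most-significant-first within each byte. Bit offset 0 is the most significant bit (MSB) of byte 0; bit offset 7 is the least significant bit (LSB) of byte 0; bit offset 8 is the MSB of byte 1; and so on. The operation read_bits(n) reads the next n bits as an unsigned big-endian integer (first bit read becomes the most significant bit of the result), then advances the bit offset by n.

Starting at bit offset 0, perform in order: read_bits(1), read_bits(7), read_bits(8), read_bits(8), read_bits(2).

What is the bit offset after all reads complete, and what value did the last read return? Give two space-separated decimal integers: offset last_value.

Answer: 26 1

Derivation:
Read 1: bits[0:1] width=1 -> value=1 (bin 1); offset now 1 = byte 0 bit 1; 39 bits remain
Read 2: bits[1:8] width=7 -> value=31 (bin 0011111); offset now 8 = byte 1 bit 0; 32 bits remain
Read 3: bits[8:16] width=8 -> value=249 (bin 11111001); offset now 16 = byte 2 bit 0; 24 bits remain
Read 4: bits[16:24] width=8 -> value=196 (bin 11000100); offset now 24 = byte 3 bit 0; 16 bits remain
Read 5: bits[24:26] width=2 -> value=1 (bin 01); offset now 26 = byte 3 bit 2; 14 bits remain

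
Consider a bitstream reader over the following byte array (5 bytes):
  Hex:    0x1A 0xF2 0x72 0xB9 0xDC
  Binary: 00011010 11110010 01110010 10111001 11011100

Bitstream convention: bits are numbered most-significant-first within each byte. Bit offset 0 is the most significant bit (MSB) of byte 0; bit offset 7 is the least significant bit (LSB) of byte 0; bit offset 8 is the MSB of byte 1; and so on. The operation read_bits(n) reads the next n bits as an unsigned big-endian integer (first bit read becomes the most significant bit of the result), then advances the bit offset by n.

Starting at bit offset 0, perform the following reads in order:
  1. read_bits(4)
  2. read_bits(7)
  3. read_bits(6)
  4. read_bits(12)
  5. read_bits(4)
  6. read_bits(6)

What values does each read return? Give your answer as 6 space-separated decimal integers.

Read 1: bits[0:4] width=4 -> value=1 (bin 0001); offset now 4 = byte 0 bit 4; 36 bits remain
Read 2: bits[4:11] width=7 -> value=87 (bin 1010111); offset now 11 = byte 1 bit 3; 29 bits remain
Read 3: bits[11:17] width=6 -> value=36 (bin 100100); offset now 17 = byte 2 bit 1; 23 bits remain
Read 4: bits[17:29] width=12 -> value=3671 (bin 111001010111); offset now 29 = byte 3 bit 5; 11 bits remain
Read 5: bits[29:33] width=4 -> value=3 (bin 0011); offset now 33 = byte 4 bit 1; 7 bits remain
Read 6: bits[33:39] width=6 -> value=46 (bin 101110); offset now 39 = byte 4 bit 7; 1 bits remain

Answer: 1 87 36 3671 3 46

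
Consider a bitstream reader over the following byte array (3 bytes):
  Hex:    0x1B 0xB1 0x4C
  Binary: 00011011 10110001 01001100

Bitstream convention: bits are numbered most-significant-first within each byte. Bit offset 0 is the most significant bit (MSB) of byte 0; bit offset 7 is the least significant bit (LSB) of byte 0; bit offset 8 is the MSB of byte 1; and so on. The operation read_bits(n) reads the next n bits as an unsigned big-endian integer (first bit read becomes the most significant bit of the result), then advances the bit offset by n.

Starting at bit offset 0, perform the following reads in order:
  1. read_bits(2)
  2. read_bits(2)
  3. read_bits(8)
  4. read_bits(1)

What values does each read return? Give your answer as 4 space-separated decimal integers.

Answer: 0 1 187 0

Derivation:
Read 1: bits[0:2] width=2 -> value=0 (bin 00); offset now 2 = byte 0 bit 2; 22 bits remain
Read 2: bits[2:4] width=2 -> value=1 (bin 01); offset now 4 = byte 0 bit 4; 20 bits remain
Read 3: bits[4:12] width=8 -> value=187 (bin 10111011); offset now 12 = byte 1 bit 4; 12 bits remain
Read 4: bits[12:13] width=1 -> value=0 (bin 0); offset now 13 = byte 1 bit 5; 11 bits remain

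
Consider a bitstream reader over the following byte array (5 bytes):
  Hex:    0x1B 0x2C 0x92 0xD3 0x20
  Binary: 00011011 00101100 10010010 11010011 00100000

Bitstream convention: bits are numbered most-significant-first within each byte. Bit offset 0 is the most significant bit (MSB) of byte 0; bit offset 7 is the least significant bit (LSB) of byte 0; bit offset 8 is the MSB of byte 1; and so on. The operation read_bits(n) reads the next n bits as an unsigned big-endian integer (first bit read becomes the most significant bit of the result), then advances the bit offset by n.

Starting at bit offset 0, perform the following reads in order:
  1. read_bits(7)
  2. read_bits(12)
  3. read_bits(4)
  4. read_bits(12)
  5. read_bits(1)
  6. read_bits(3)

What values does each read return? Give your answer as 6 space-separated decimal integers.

Read 1: bits[0:7] width=7 -> value=13 (bin 0001101); offset now 7 = byte 0 bit 7; 33 bits remain
Read 2: bits[7:19] width=12 -> value=2404 (bin 100101100100); offset now 19 = byte 2 bit 3; 21 bits remain
Read 3: bits[19:23] width=4 -> value=9 (bin 1001); offset now 23 = byte 2 bit 7; 17 bits remain
Read 4: bits[23:35] width=12 -> value=1689 (bin 011010011001); offset now 35 = byte 4 bit 3; 5 bits remain
Read 5: bits[35:36] width=1 -> value=0 (bin 0); offset now 36 = byte 4 bit 4; 4 bits remain
Read 6: bits[36:39] width=3 -> value=0 (bin 000); offset now 39 = byte 4 bit 7; 1 bits remain

Answer: 13 2404 9 1689 0 0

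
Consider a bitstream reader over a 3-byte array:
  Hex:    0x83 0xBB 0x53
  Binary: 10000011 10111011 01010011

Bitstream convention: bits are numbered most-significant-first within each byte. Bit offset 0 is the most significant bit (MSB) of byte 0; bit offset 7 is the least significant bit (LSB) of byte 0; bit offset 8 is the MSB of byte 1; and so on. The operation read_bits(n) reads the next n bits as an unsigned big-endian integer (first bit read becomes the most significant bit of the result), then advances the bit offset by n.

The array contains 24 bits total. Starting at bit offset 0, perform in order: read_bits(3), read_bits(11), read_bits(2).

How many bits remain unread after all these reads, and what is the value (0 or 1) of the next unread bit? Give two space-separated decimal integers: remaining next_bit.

Answer: 8 0

Derivation:
Read 1: bits[0:3] width=3 -> value=4 (bin 100); offset now 3 = byte 0 bit 3; 21 bits remain
Read 2: bits[3:14] width=11 -> value=238 (bin 00011101110); offset now 14 = byte 1 bit 6; 10 bits remain
Read 3: bits[14:16] width=2 -> value=3 (bin 11); offset now 16 = byte 2 bit 0; 8 bits remain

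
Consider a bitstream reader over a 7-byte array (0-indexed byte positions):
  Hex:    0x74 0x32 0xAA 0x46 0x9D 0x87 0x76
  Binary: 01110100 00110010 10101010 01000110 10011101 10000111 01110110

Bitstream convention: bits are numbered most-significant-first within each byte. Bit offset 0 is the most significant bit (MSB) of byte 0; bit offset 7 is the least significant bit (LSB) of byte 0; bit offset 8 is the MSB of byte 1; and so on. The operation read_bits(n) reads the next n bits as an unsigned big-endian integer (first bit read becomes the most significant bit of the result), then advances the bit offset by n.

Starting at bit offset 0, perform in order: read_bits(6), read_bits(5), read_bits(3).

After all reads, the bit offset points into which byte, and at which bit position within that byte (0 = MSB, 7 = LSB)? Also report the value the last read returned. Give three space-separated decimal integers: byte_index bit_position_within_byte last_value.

Answer: 1 6 4

Derivation:
Read 1: bits[0:6] width=6 -> value=29 (bin 011101); offset now 6 = byte 0 bit 6; 50 bits remain
Read 2: bits[6:11] width=5 -> value=1 (bin 00001); offset now 11 = byte 1 bit 3; 45 bits remain
Read 3: bits[11:14] width=3 -> value=4 (bin 100); offset now 14 = byte 1 bit 6; 42 bits remain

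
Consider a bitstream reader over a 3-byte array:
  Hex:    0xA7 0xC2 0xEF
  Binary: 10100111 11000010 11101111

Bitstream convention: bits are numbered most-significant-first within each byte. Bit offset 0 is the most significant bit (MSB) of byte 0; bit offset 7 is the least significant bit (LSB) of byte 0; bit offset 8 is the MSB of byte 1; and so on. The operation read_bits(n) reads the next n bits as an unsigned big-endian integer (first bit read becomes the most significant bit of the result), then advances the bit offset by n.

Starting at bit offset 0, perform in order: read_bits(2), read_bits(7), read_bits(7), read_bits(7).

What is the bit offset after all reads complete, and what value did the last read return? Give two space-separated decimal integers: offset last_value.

Answer: 23 119

Derivation:
Read 1: bits[0:2] width=2 -> value=2 (bin 10); offset now 2 = byte 0 bit 2; 22 bits remain
Read 2: bits[2:9] width=7 -> value=79 (bin 1001111); offset now 9 = byte 1 bit 1; 15 bits remain
Read 3: bits[9:16] width=7 -> value=66 (bin 1000010); offset now 16 = byte 2 bit 0; 8 bits remain
Read 4: bits[16:23] width=7 -> value=119 (bin 1110111); offset now 23 = byte 2 bit 7; 1 bits remain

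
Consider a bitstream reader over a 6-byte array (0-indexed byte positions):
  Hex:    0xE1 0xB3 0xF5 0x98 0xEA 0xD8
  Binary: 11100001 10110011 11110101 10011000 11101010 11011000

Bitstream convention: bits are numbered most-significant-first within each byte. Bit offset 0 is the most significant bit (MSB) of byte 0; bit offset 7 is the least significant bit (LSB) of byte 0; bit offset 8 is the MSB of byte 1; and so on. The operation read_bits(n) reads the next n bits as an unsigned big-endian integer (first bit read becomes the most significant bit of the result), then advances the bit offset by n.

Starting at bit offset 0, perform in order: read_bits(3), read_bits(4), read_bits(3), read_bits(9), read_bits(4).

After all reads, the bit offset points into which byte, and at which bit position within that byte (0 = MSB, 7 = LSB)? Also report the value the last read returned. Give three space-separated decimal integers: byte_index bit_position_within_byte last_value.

Answer: 2 7 10

Derivation:
Read 1: bits[0:3] width=3 -> value=7 (bin 111); offset now 3 = byte 0 bit 3; 45 bits remain
Read 2: bits[3:7] width=4 -> value=0 (bin 0000); offset now 7 = byte 0 bit 7; 41 bits remain
Read 3: bits[7:10] width=3 -> value=6 (bin 110); offset now 10 = byte 1 bit 2; 38 bits remain
Read 4: bits[10:19] width=9 -> value=415 (bin 110011111); offset now 19 = byte 2 bit 3; 29 bits remain
Read 5: bits[19:23] width=4 -> value=10 (bin 1010); offset now 23 = byte 2 bit 7; 25 bits remain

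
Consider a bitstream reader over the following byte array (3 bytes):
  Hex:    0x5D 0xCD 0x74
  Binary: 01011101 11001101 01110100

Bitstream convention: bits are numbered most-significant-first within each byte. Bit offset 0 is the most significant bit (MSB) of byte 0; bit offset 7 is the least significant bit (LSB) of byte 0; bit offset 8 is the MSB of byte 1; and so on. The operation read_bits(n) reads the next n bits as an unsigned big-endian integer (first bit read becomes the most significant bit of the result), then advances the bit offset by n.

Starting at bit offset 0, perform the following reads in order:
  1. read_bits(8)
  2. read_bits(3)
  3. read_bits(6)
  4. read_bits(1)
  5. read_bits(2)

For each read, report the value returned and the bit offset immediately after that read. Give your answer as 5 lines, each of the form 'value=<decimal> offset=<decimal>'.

Answer: value=93 offset=8
value=6 offset=11
value=26 offset=17
value=1 offset=18
value=3 offset=20

Derivation:
Read 1: bits[0:8] width=8 -> value=93 (bin 01011101); offset now 8 = byte 1 bit 0; 16 bits remain
Read 2: bits[8:11] width=3 -> value=6 (bin 110); offset now 11 = byte 1 bit 3; 13 bits remain
Read 3: bits[11:17] width=6 -> value=26 (bin 011010); offset now 17 = byte 2 bit 1; 7 bits remain
Read 4: bits[17:18] width=1 -> value=1 (bin 1); offset now 18 = byte 2 bit 2; 6 bits remain
Read 5: bits[18:20] width=2 -> value=3 (bin 11); offset now 20 = byte 2 bit 4; 4 bits remain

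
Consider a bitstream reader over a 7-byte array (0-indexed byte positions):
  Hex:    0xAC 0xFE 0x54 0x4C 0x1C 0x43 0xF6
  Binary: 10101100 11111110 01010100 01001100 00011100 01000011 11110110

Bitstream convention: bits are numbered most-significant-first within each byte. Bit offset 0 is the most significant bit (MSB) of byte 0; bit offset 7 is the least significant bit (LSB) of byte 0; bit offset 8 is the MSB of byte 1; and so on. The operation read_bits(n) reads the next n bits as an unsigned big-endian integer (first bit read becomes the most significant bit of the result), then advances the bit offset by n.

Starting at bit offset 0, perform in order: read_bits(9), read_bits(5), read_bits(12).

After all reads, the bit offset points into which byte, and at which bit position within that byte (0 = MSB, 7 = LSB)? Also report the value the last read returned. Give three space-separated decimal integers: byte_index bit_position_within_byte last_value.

Read 1: bits[0:9] width=9 -> value=345 (bin 101011001); offset now 9 = byte 1 bit 1; 47 bits remain
Read 2: bits[9:14] width=5 -> value=31 (bin 11111); offset now 14 = byte 1 bit 6; 42 bits remain
Read 3: bits[14:26] width=12 -> value=2385 (bin 100101010001); offset now 26 = byte 3 bit 2; 30 bits remain

Answer: 3 2 2385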